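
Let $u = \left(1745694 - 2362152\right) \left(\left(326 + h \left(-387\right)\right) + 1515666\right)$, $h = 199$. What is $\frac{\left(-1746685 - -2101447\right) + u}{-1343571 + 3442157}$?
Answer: $- \frac{63362125830}{149899} \approx -4.227 \cdot 10^{5}$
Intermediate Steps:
$u = -887070116382$ ($u = \left(1745694 - 2362152\right) \left(\left(326 + 199 \left(-387\right)\right) + 1515666\right) = - 616458 \left(\left(326 - 77013\right) + 1515666\right) = - 616458 \left(-76687 + 1515666\right) = \left(-616458\right) 1438979 = -887070116382$)
$\frac{\left(-1746685 - -2101447\right) + u}{-1343571 + 3442157} = \frac{\left(-1746685 - -2101447\right) - 887070116382}{-1343571 + 3442157} = \frac{\left(-1746685 + 2101447\right) - 887070116382}{2098586} = \left(354762 - 887070116382\right) \frac{1}{2098586} = \left(-887069761620\right) \frac{1}{2098586} = - \frac{63362125830}{149899}$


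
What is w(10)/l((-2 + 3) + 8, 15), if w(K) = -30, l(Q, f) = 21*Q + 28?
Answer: -30/217 ≈ -0.13825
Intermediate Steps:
l(Q, f) = 28 + 21*Q
w(10)/l((-2 + 3) + 8, 15) = -30/(28 + 21*((-2 + 3) + 8)) = -30/(28 + 21*(1 + 8)) = -30/(28 + 21*9) = -30/(28 + 189) = -30/217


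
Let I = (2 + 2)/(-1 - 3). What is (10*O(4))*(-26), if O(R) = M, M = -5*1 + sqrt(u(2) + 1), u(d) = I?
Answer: 1300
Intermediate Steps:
I = -1 (I = 4/(-4) = 4*(-1/4) = -1)
u(d) = -1
M = -5 (M = -5*1 + sqrt(-1 + 1) = -5 + sqrt(0) = -5 + 0 = -5)
O(R) = -5
(10*O(4))*(-26) = (10*(-5))*(-26) = -50*(-26) = 1300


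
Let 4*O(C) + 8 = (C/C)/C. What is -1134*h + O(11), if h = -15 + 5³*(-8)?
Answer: 50644353/44 ≈ 1.1510e+6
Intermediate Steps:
O(C) = -2 + 1/(4*C) (O(C) = -2 + ((C/C)/C)/4 = -2 + (1/C)/4 = -2 + 1/(4*C))
h = -1015 (h = -15 + 125*(-8) = -15 - 1000 = -1015)
-1134*h + O(11) = -1134*(-1015) + (-2 + (¼)/11) = 1151010 + (-2 + (¼)*(1/11)) = 1151010 + (-2 + 1/44) = 1151010 - 87/44 = 50644353/44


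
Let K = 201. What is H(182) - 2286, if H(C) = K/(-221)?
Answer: -505407/221 ≈ -2286.9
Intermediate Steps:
H(C) = -201/221 (H(C) = 201/(-221) = 201*(-1/221) = -201/221)
H(182) - 2286 = -201/221 - 2286 = -505407/221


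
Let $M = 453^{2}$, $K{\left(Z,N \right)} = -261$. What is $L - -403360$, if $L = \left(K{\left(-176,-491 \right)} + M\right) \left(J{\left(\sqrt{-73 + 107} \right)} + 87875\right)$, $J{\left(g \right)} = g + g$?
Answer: $18010208860 + 409896 \sqrt{34} \approx 1.8013 \cdot 10^{10}$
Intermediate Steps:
$J{\left(g \right)} = 2 g$
$M = 205209$
$L = 18009805500 + 409896 \sqrt{34}$ ($L = \left(-261 + 205209\right) \left(2 \sqrt{-73 + 107} + 87875\right) = 204948 \left(2 \sqrt{34} + 87875\right) = 204948 \left(87875 + 2 \sqrt{34}\right) = 18009805500 + 409896 \sqrt{34} \approx 1.8012 \cdot 10^{10}$)
$L - -403360 = \left(18009805500 + 409896 \sqrt{34}\right) - -403360 = \left(18009805500 + 409896 \sqrt{34}\right) + 403360 = 18010208860 + 409896 \sqrt{34}$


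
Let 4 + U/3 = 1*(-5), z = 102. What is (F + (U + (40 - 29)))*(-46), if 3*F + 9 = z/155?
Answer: 133906/155 ≈ 863.91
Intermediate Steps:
F = -431/155 (F = -3 + (102/155)/3 = -3 + (102*(1/155))/3 = -3 + (⅓)*(102/155) = -3 + 34/155 = -431/155 ≈ -2.7806)
U = -27 (U = -12 + 3*(1*(-5)) = -12 + 3*(-5) = -12 - 15 = -27)
(F + (U + (40 - 29)))*(-46) = (-431/155 + (-27 + (40 - 29)))*(-46) = (-431/155 + (-27 + 11))*(-46) = (-431/155 - 16)*(-46) = -2911/155*(-46) = 133906/155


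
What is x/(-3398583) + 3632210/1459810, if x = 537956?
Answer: 1155905361007/496128544923 ≈ 2.3298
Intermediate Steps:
x/(-3398583) + 3632210/1459810 = 537956/(-3398583) + 3632210/1459810 = 537956*(-1/3398583) + 3632210*(1/1459810) = -537956/3398583 + 363221/145981 = 1155905361007/496128544923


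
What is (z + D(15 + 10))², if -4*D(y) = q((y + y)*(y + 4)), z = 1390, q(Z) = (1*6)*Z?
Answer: 616225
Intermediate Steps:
q(Z) = 6*Z
D(y) = -3*y*(4 + y) (D(y) = -3*(y + y)*(y + 4)/2 = -3*(2*y)*(4 + y)/2 = -3*2*y*(4 + y)/2 = -3*y*(4 + y))
(z + D(15 + 10))² = (1390 - 3*(15 + 10)*(4 + (15 + 10)))² = (1390 - 3*25*(4 + 25))² = (1390 - 3*25*29)² = (1390 - 2175)² = (-785)² = 616225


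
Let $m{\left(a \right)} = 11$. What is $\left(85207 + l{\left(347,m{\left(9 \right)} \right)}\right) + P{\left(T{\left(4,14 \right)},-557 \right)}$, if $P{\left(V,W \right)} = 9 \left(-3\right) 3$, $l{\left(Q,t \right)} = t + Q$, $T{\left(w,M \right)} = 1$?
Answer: $85484$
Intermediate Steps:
$l{\left(Q,t \right)} = Q + t$
$P{\left(V,W \right)} = -81$ ($P{\left(V,W \right)} = \left(-27\right) 3 = -81$)
$\left(85207 + l{\left(347,m{\left(9 \right)} \right)}\right) + P{\left(T{\left(4,14 \right)},-557 \right)} = \left(85207 + \left(347 + 11\right)\right) - 81 = \left(85207 + 358\right) - 81 = 85565 - 81 = 85484$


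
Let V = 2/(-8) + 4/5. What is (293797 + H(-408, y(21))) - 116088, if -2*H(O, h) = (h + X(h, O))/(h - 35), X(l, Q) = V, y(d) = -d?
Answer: 398067751/2240 ≈ 1.7771e+5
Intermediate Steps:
V = 11/20 (V = 2*(-1/8) + 4*(1/5) = -1/4 + 4/5 = 11/20 ≈ 0.55000)
X(l, Q) = 11/20
H(O, h) = -(11/20 + h)/(2*(-35 + h)) (H(O, h) = -(h + 11/20)/(2*(h - 35)) = -(11/20 + h)/(2*(-35 + h)))
(293797 + H(-408, y(21))) - 116088 = (293797 + (-11 - (-20)*21)/(40*(-35 - 1*21))) - 116088 = (293797 + (-11 - 20*(-21))/(40*(-35 - 21))) - 116088 = (293797 + (1/40)*(-11 + 420)/(-56)) - 116088 = (293797 + (1/40)*(-1/56)*409) - 116088 = (293797 - 409/2240) - 116088 = 658104871/2240 - 116088 = 398067751/2240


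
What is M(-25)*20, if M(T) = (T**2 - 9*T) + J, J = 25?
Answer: 17500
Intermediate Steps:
M(T) = 25 + T**2 - 9*T (M(T) = (T**2 - 9*T) + 25 = 25 + T**2 - 9*T)
M(-25)*20 = (25 + (-25)**2 - 9*(-25))*20 = (25 + 625 + 225)*20 = 875*20 = 17500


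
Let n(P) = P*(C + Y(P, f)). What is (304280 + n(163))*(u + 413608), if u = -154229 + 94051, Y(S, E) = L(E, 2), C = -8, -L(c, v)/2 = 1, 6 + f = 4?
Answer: 106965589500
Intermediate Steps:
f = -2 (f = -6 + 4 = -2)
L(c, v) = -2 (L(c, v) = -2*1 = -2)
Y(S, E) = -2
u = -60178
n(P) = -10*P (n(P) = P*(-8 - 2) = P*(-10) = -10*P)
(304280 + n(163))*(u + 413608) = (304280 - 10*163)*(-60178 + 413608) = (304280 - 1630)*353430 = 302650*353430 = 106965589500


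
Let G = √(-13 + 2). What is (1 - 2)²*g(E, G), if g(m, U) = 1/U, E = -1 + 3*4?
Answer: -I*√11/11 ≈ -0.30151*I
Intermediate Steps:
E = 11 (E = -1 + 12 = 11)
G = I*√11 (G = √(-11) = I*√11 ≈ 3.3166*I)
(1 - 2)²*g(E, G) = (1 - 2)²/((I*√11)) = (-1)²*(-I*√11/11) = 1*(-I*√11/11) = -I*√11/11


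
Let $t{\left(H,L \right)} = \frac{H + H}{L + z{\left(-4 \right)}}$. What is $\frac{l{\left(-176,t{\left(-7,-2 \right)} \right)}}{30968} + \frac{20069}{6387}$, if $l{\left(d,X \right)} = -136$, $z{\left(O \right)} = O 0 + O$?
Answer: $\frac{77578520}{24724077} \approx 3.1378$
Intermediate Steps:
$z{\left(O \right)} = O$ ($z{\left(O \right)} = 0 + O = O$)
$t{\left(H,L \right)} = \frac{2 H}{-4 + L}$ ($t{\left(H,L \right)} = \frac{H + H}{L - 4} = \frac{2 H}{-4 + L}$)
$\frac{l{\left(-176,t{\left(-7,-2 \right)} \right)}}{30968} + \frac{20069}{6387} = - \frac{136}{30968} + \frac{20069}{6387} = \left(-136\right) \frac{1}{30968} + 20069 \cdot \frac{1}{6387} = - \frac{17}{3871} + \frac{20069}{6387} = \frac{77578520}{24724077}$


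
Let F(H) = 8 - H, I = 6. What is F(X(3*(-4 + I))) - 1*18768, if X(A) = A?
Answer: -18766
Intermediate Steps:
F(X(3*(-4 + I))) - 1*18768 = (8 - 3*(-4 + 6)) - 1*18768 = (8 - 3*2) - 18768 = (8 - 1*6) - 18768 = (8 - 6) - 18768 = 2 - 18768 = -18766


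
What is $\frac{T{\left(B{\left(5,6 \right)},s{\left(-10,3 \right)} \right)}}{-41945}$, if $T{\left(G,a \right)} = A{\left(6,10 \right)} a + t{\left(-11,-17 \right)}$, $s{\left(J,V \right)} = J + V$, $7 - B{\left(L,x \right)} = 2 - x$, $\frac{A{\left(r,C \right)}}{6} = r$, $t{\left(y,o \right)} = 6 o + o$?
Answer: $\frac{371}{41945} \approx 0.0088449$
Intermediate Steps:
$t{\left(y,o \right)} = 7 o$
$A{\left(r,C \right)} = 6 r$
$B{\left(L,x \right)} = 5 + x$ ($B{\left(L,x \right)} = 7 - \left(2 - x\right) = 7 + \left(-2 + x\right) = 5 + x$)
$T{\left(G,a \right)} = -119 + 36 a$ ($T{\left(G,a \right)} = 6 \cdot 6 a + 7 \left(-17\right) = 36 a - 119 = -119 + 36 a$)
$\frac{T{\left(B{\left(5,6 \right)},s{\left(-10,3 \right)} \right)}}{-41945} = \frac{-119 + 36 \left(-10 + 3\right)}{-41945} = \left(-119 + 36 \left(-7\right)\right) \left(- \frac{1}{41945}\right) = \left(-119 - 252\right) \left(- \frac{1}{41945}\right) = \left(-371\right) \left(- \frac{1}{41945}\right) = \frac{371}{41945}$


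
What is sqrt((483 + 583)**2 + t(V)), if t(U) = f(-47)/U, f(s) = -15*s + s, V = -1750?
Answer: 3*sqrt(78913585)/25 ≈ 1066.0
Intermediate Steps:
f(s) = -14*s
t(U) = 658/U (t(U) = (-14*(-47))/U = 658/U)
sqrt((483 + 583)**2 + t(V)) = sqrt((483 + 583)**2 + 658/(-1750)) = sqrt(1066**2 + 658*(-1/1750)) = sqrt(1136356 - 47/125) = sqrt(142044453/125) = 3*sqrt(78913585)/25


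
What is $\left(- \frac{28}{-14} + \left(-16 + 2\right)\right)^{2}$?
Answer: $144$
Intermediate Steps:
$\left(- \frac{28}{-14} + \left(-16 + 2\right)\right)^{2} = \left(\left(-28\right) \left(- \frac{1}{14}\right) - 14\right)^{2} = \left(2 - 14\right)^{2} = \left(-12\right)^{2} = 144$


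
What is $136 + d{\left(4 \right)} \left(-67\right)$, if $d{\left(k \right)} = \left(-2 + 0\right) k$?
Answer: $672$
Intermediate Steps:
$d{\left(k \right)} = - 2 k$
$136 + d{\left(4 \right)} \left(-67\right) = 136 + \left(-2\right) 4 \left(-67\right) = 136 - -536 = 136 + 536 = 672$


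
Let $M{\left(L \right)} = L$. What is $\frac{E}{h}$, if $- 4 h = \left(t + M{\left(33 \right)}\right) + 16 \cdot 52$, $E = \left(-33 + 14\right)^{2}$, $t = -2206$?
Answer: $\frac{1444}{1341} \approx 1.0768$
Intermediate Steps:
$E = 361$ ($E = \left(-19\right)^{2} = 361$)
$h = \frac{1341}{4}$ ($h = - \frac{\left(-2206 + 33\right) + 16 \cdot 52}{4} = - \frac{-2173 + 832}{4} = \left(- \frac{1}{4}\right) \left(-1341\right) = \frac{1341}{4} \approx 335.25$)
$\frac{E}{h} = \frac{361}{\frac{1341}{4}} = 361 \cdot \frac{4}{1341} = \frac{1444}{1341}$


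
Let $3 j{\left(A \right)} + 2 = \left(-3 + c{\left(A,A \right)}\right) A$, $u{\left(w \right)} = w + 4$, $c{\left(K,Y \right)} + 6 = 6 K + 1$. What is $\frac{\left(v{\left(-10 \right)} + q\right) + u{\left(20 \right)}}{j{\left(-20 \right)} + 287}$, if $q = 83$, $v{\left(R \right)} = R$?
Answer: $\frac{291}{3419} \approx 0.085113$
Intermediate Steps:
$c{\left(K,Y \right)} = -5 + 6 K$ ($c{\left(K,Y \right)} = -6 + \left(6 K + 1\right) = -6 + \left(1 + 6 K\right) = -5 + 6 K$)
$u{\left(w \right)} = 4 + w$
$j{\left(A \right)} = - \frac{2}{3} + \frac{A \left(-8 + 6 A\right)}{3}$ ($j{\left(A \right)} = - \frac{2}{3} + \frac{\left(-3 + \left(-5 + 6 A\right)\right) A}{3} = - \frac{2}{3} + \frac{\left(-8 + 6 A\right) A}{3} = - \frac{2}{3} + \frac{A \left(-8 + 6 A\right)}{3}$)
$\frac{\left(v{\left(-10 \right)} + q\right) + u{\left(20 \right)}}{j{\left(-20 \right)} + 287} = \frac{\left(-10 + 83\right) + \left(4 + 20\right)}{\left(- \frac{2}{3} + 2 \left(-20\right)^{2} - - \frac{160}{3}\right) + 287} = \frac{73 + 24}{\left(- \frac{2}{3} + 2 \cdot 400 + \frac{160}{3}\right) + 287} = \frac{97}{\left(- \frac{2}{3} + 800 + \frac{160}{3}\right) + 287} = \frac{97}{\frac{2558}{3} + 287} = \frac{97}{\frac{3419}{3}} = 97 \cdot \frac{3}{3419} = \frac{291}{3419}$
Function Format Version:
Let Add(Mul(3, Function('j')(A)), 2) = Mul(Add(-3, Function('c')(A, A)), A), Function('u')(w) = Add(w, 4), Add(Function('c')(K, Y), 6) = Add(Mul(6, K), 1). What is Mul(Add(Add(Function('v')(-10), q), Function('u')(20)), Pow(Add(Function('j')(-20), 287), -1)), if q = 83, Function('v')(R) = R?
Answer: Rational(291, 3419) ≈ 0.085113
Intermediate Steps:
Function('c')(K, Y) = Add(-5, Mul(6, K)) (Function('c')(K, Y) = Add(-6, Add(Mul(6, K), 1)) = Add(-6, Add(1, Mul(6, K))) = Add(-5, Mul(6, K)))
Function('u')(w) = Add(4, w)
Function('j')(A) = Add(Rational(-2, 3), Mul(Rational(1, 3), A, Add(-8, Mul(6, A)))) (Function('j')(A) = Add(Rational(-2, 3), Mul(Rational(1, 3), Mul(Add(-3, Add(-5, Mul(6, A))), A))) = Add(Rational(-2, 3), Mul(Rational(1, 3), Mul(Add(-8, Mul(6, A)), A))) = Add(Rational(-2, 3), Mul(Rational(1, 3), Mul(A, Add(-8, Mul(6, A))))) = Add(Rational(-2, 3), Mul(Rational(1, 3), A, Add(-8, Mul(6, A)))))
Mul(Add(Add(Function('v')(-10), q), Function('u')(20)), Pow(Add(Function('j')(-20), 287), -1)) = Mul(Add(Add(-10, 83), Add(4, 20)), Pow(Add(Add(Rational(-2, 3), Mul(2, Pow(-20, 2)), Mul(Rational(-8, 3), -20)), 287), -1)) = Mul(Add(73, 24), Pow(Add(Add(Rational(-2, 3), Mul(2, 400), Rational(160, 3)), 287), -1)) = Mul(97, Pow(Add(Add(Rational(-2, 3), 800, Rational(160, 3)), 287), -1)) = Mul(97, Pow(Add(Rational(2558, 3), 287), -1)) = Mul(97, Pow(Rational(3419, 3), -1)) = Mul(97, Rational(3, 3419)) = Rational(291, 3419)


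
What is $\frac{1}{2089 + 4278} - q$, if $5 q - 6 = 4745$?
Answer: $- \frac{30249612}{31835} \approx -950.2$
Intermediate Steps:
$q = \frac{4751}{5}$ ($q = \frac{6}{5} + \frac{1}{5} \cdot 4745 = \frac{6}{5} + 949 = \frac{4751}{5} \approx 950.2$)
$\frac{1}{2089 + 4278} - q = \frac{1}{2089 + 4278} - \frac{4751}{5} = \frac{1}{6367} - \frac{4751}{5} = - \frac{30249612}{31835}$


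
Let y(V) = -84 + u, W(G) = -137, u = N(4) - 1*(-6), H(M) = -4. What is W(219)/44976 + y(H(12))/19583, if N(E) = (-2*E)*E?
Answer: -7630231/880765008 ≈ -0.0086632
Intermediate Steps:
N(E) = -2*E**2
u = -26 (u = -2*4**2 - 1*(-6) = -2*16 + 6 = -32 + 6 = -26)
y(V) = -110 (y(V) = -84 - 26 = -110)
W(219)/44976 + y(H(12))/19583 = -137/44976 - 110/19583 = -7630231/880765008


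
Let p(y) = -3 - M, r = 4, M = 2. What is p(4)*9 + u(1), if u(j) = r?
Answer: -41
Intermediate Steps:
u(j) = 4
p(y) = -5 (p(y) = -3 - 1*2 = -3 - 2 = -5)
p(4)*9 + u(1) = -5*9 + 4 = -45 + 4 = -41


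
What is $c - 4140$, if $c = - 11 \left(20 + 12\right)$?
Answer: $-4492$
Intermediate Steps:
$c = -352$ ($c = \left(-11\right) 32 = -352$)
$c - 4140 = -352 - 4140 = -4492$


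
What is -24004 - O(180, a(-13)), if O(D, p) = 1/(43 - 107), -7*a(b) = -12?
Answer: -1536255/64 ≈ -24004.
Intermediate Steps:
a(b) = 12/7 (a(b) = -1/7*(-12) = 12/7)
O(D, p) = -1/64 (O(D, p) = 1/(-64) = -1/64)
-24004 - O(180, a(-13)) = -24004 - 1*(-1/64) = -24004 + 1/64 = -1536255/64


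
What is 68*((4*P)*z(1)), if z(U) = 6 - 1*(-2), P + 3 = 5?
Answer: 4352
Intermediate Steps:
P = 2 (P = -3 + 5 = 2)
z(U) = 8 (z(U) = 6 + 2 = 8)
68*((4*P)*z(1)) = 68*((4*2)*8) = 68*(8*8) = 68*64 = 4352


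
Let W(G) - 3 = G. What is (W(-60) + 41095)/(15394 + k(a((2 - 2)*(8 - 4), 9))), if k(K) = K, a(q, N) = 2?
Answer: 20519/7698 ≈ 2.6655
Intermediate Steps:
W(G) = 3 + G
(W(-60) + 41095)/(15394 + k(a((2 - 2)*(8 - 4), 9))) = ((3 - 60) + 41095)/(15394 + 2) = (-57 + 41095)/15396 = 41038*(1/15396) = 20519/7698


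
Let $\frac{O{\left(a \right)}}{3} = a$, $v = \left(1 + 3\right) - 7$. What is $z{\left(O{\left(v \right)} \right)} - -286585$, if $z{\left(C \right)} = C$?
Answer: $286576$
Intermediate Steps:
$v = -3$ ($v = 4 - 7 = -3$)
$O{\left(a \right)} = 3 a$
$z{\left(O{\left(v \right)} \right)} - -286585 = 3 \left(-3\right) - -286585 = -9 + 286585 = 286576$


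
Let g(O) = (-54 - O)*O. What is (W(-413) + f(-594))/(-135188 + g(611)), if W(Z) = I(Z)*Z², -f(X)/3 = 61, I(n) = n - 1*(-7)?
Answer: 69251197/541503 ≈ 127.89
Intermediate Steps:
I(n) = 7 + n (I(n) = n + 7 = 7 + n)
f(X) = -183 (f(X) = -3*61 = -183)
W(Z) = Z²*(7 + Z) (W(Z) = (7 + Z)*Z² = Z²*(7 + Z))
g(O) = O*(-54 - O)
(W(-413) + f(-594))/(-135188 + g(611)) = ((-413)²*(7 - 413) - 183)/(-135188 - 1*611*(54 + 611)) = (170569*(-406) - 183)/(-135188 - 1*611*665) = (-69251014 - 183)/(-135188 - 406315) = -69251197/(-541503) = -69251197*(-1/541503) = 69251197/541503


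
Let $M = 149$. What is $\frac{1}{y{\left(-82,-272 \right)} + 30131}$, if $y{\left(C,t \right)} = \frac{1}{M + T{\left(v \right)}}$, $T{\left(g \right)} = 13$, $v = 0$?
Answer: $\frac{162}{4881223} \approx 3.3188 \cdot 10^{-5}$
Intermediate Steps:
$y{\left(C,t \right)} = \frac{1}{162}$ ($y{\left(C,t \right)} = \frac{1}{149 + 13} = \frac{1}{162}$)
$\frac{1}{y{\left(-82,-272 \right)} + 30131} = \frac{1}{\frac{1}{162} + 30131} = \frac{1}{\frac{4881223}{162}} = \frac{162}{4881223}$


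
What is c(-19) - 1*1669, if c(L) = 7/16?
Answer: -26697/16 ≈ -1668.6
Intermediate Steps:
c(L) = 7/16 (c(L) = 7*(1/16) = 7/16)
c(-19) - 1*1669 = 7/16 - 1*1669 = 7/16 - 1669 = -26697/16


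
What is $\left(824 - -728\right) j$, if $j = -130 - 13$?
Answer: $-221936$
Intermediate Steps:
$j = -143$ ($j = -130 - 13 = -143$)
$\left(824 - -728\right) j = \left(824 - -728\right) \left(-143\right) = \left(824 + 728\right) \left(-143\right) = 1552 \left(-143\right) = -221936$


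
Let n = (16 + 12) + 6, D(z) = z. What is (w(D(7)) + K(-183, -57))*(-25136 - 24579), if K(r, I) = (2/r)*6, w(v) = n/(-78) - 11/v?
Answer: 28133800/273 ≈ 1.0305e+5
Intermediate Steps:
n = 34 (n = 28 + 6 = 34)
w(v) = -17/39 - 11/v (w(v) = 34/(-78) - 11/v = 34*(-1/78) - 11/v = -17/39 - 11/v)
K(r, I) = 12/r
(w(D(7)) + K(-183, -57))*(-25136 - 24579) = ((-17/39 - 11/7) + 12/(-183))*(-25136 - 24579) = ((-17/39 - 11*1/7) + 12*(-1/183))*(-49715) = ((-17/39 - 11/7) - 4/61)*(-49715) = (-548/273 - 4/61)*(-49715) = -34520/16653*(-49715) = 28133800/273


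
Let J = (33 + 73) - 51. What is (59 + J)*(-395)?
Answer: -45030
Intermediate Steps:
J = 55 (J = 106 - 51 = 55)
(59 + J)*(-395) = (59 + 55)*(-395) = 114*(-395) = -45030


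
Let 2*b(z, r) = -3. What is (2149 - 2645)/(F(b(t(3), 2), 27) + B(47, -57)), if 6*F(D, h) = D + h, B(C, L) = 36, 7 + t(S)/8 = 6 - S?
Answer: -1984/161 ≈ -12.323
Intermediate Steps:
t(S) = -8 - 8*S (t(S) = -56 + 8*(6 - S) = -56 + (48 - 8*S) = -8 - 8*S)
b(z, r) = -3/2 (b(z, r) = (½)*(-3) = -3/2)
F(D, h) = D/6 + h/6 (F(D, h) = (D + h)/6 = D/6 + h/6)
(2149 - 2645)/(F(b(t(3), 2), 27) + B(47, -57)) = (2149 - 2645)/(((⅙)*(-3/2) + (⅙)*27) + 36) = -496/((-¼ + 9/2) + 36) = -496/(17/4 + 36) = -496/161/4 = -496*4/161 = -1984/161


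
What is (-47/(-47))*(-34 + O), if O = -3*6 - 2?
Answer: -54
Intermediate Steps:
O = -20 (O = -18 - 2 = -20)
(-47/(-47))*(-34 + O) = (-47/(-47))*(-34 - 20) = -47*(-1/47)*(-54) = 1*(-54) = -54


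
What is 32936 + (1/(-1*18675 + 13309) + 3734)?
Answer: 196771219/5366 ≈ 36670.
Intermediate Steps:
32936 + (1/(-1*18675 + 13309) + 3734) = 32936 + (1/(-18675 + 13309) + 3734) = 32936 + (1/(-5366) + 3734) = 32936 + (-1/5366 + 3734) = 32936 + 20036643/5366 = 196771219/5366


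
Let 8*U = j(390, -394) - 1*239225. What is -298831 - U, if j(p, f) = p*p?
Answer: -2303523/8 ≈ -2.8794e+5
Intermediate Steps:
j(p, f) = p²
U = -87125/8 (U = (390² - 1*239225)/8 = (152100 - 239225)/8 = (⅛)*(-87125) = -87125/8 ≈ -10891.)
-298831 - U = -298831 - 1*(-87125/8) = -298831 + 87125/8 = -2303523/8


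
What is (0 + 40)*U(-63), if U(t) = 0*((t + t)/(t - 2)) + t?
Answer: -2520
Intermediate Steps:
U(t) = t (U(t) = 0*((2*t)/(-2 + t)) + t = 0*(2*t/(-2 + t)) + t = 0 + t = t)
(0 + 40)*U(-63) = (0 + 40)*(-63) = 40*(-63) = -2520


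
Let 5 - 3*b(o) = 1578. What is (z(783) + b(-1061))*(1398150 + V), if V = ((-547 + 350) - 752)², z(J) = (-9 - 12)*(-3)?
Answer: -3181471384/3 ≈ -1.0605e+9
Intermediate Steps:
z(J) = 63 (z(J) = -21*(-3) = 63)
b(o) = -1573/3 (b(o) = 5/3 - ⅓*1578 = 5/3 - 526 = -1573/3)
V = 900601 (V = (-197 - 752)² = (-949)² = 900601)
(z(783) + b(-1061))*(1398150 + V) = (63 - 1573/3)*(1398150 + 900601) = -1384/3*2298751 = -3181471384/3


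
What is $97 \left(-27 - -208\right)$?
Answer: $17557$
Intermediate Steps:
$97 \left(-27 - -208\right) = 97 \left(-27 + 208\right) = 97 \cdot 181 = 17557$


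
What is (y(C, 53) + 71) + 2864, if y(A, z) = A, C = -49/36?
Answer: 105611/36 ≈ 2933.6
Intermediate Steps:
C = -49/36 (C = -49*1/36 = -49/36 ≈ -1.3611)
(y(C, 53) + 71) + 2864 = (-49/36 + 71) + 2864 = 2507/36 + 2864 = 105611/36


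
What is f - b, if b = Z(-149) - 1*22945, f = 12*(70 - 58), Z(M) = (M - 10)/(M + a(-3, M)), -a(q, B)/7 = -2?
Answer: 1038952/45 ≈ 23088.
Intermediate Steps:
a(q, B) = 14 (a(q, B) = -7*(-2) = 14)
Z(M) = (-10 + M)/(14 + M) (Z(M) = (M - 10)/(M + 14) = (-10 + M)/(14 + M))
f = 144 (f = 12*12 = 144)
b = -1032472/45 (b = (-10 - 149)/(14 - 149) - 1*22945 = -159/(-135) - 22945 = -1/135*(-159) - 22945 = 53/45 - 22945 = -1032472/45 ≈ -22944.)
f - b = 144 - 1*(-1032472/45) = 144 + 1032472/45 = 1038952/45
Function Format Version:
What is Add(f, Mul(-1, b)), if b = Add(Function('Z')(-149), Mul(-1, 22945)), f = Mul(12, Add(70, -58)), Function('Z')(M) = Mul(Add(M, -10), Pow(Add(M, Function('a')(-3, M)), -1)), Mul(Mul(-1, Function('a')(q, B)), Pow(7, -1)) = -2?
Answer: Rational(1038952, 45) ≈ 23088.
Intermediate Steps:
Function('a')(q, B) = 14 (Function('a')(q, B) = Mul(-7, -2) = 14)
Function('Z')(M) = Mul(Pow(Add(14, M), -1), Add(-10, M)) (Function('Z')(M) = Mul(Add(M, -10), Pow(Add(M, 14), -1)) = Mul(Add(-10, M), Pow(Add(14, M), -1)) = Mul(Pow(Add(14, M), -1), Add(-10, M)))
f = 144 (f = Mul(12, 12) = 144)
b = Rational(-1032472, 45) (b = Add(Mul(Pow(Add(14, -149), -1), Add(-10, -149)), Mul(-1, 22945)) = Add(Mul(Pow(-135, -1), -159), -22945) = Add(Mul(Rational(-1, 135), -159), -22945) = Add(Rational(53, 45), -22945) = Rational(-1032472, 45) ≈ -22944.)
Add(f, Mul(-1, b)) = Add(144, Mul(-1, Rational(-1032472, 45))) = Add(144, Rational(1032472, 45)) = Rational(1038952, 45)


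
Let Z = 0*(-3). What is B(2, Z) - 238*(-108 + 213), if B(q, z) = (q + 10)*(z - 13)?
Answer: -25146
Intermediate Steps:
Z = 0
B(q, z) = (-13 + z)*(10 + q) (B(q, z) = (10 + q)*(-13 + z) = (-13 + z)*(10 + q))
B(2, Z) - 238*(-108 + 213) = (-130 - 13*2 + 10*0 + 2*0) - 238*(-108 + 213) = (-130 - 26 + 0 + 0) - 238*105 = -156 - 24990 = -25146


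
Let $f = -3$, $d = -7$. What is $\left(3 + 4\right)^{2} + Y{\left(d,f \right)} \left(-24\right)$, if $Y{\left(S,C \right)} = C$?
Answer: $121$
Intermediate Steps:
$\left(3 + 4\right)^{2} + Y{\left(d,f \right)} \left(-24\right) = \left(3 + 4\right)^{2} - -72 = 7^{2} + 72 = 49 + 72 = 121$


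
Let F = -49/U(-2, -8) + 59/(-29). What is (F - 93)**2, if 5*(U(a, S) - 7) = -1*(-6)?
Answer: 14424250201/1413721 ≈ 10203.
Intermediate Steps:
U(a, S) = 41/5 (U(a, S) = 7 + (-1*(-6))/5 = 7 + (1/5)*6 = 7 + 6/5 = 41/5)
F = -9524/1189 (F = -49/41/5 + 59/(-29) = -49*5/41 + 59*(-1/29) = -245/41 - 59/29 = -9524/1189 ≈ -8.0101)
(F - 93)**2 = (-9524/1189 - 93)**2 = (-120101/1189)**2 = 14424250201/1413721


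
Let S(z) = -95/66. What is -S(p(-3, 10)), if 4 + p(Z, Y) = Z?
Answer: 95/66 ≈ 1.4394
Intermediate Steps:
p(Z, Y) = -4 + Z
S(z) = -95/66 (S(z) = -95*1/66 = -95/66)
-S(p(-3, 10)) = -1*(-95/66) = 95/66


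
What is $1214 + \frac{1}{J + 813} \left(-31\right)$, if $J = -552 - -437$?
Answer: $\frac{847341}{698} \approx 1214.0$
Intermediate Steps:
$J = -115$ ($J = -552 + 437 = -115$)
$1214 + \frac{1}{J + 813} \left(-31\right) = 1214 + \frac{1}{-115 + 813} \left(-31\right) = 1214 + \frac{1}{698} \left(-31\right) = 1214 - \frac{31}{698} = \frac{847341}{698}$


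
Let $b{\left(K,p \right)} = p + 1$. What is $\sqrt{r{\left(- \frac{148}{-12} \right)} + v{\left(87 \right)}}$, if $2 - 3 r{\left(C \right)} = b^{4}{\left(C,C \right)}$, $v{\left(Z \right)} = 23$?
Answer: $\frac{i \sqrt{7662747}}{27} \approx 102.52 i$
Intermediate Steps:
$b{\left(K,p \right)} = 1 + p$
$r{\left(C \right)} = \frac{2}{3} - \frac{\left(1 + C\right)^{4}}{3}$
$\sqrt{r{\left(- \frac{148}{-12} \right)} + v{\left(87 \right)}} = \sqrt{\left(\frac{2}{3} - \frac{\left(1 - \frac{148}{-12}\right)^{4}}{3}\right) + 23} = \sqrt{\left(\frac{2}{3} - \frac{\left(1 - - \frac{37}{3}\right)^{4}}{3}\right) + 23} = \sqrt{\left(\frac{2}{3} - \frac{\left(1 + \frac{37}{3}\right)^{4}}{3}\right) + 23} = \sqrt{\left(\frac{2}{3} - \frac{\left(\frac{40}{3}\right)^{4}}{3}\right) + 23} = \sqrt{\left(\frac{2}{3} - \frac{2560000}{243}\right) + 23} = \sqrt{- \frac{2559838}{243} + 23} = \sqrt{- \frac{2554249}{243}} = \frac{i \sqrt{7662747}}{27}$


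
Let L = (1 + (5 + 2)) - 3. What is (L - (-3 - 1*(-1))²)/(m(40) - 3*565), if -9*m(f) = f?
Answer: -9/15295 ≈ -0.00058843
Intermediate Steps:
m(f) = -f/9
L = 5 (L = (1 + 7) - 3 = 8 - 3 = 5)
(L - (-3 - 1*(-1))²)/(m(40) - 3*565) = (5 - (-3 - 1*(-1))²)/(-⅑*40 - 3*565) = (5 - (-3 + 1)²)/(-40/9 - 1695) = (5 - 1*(-2)²)/(-15295/9) = -9*(5 - 1*4)/15295 = -9*(5 - 4)/15295 = -9/15295*1 = -9/15295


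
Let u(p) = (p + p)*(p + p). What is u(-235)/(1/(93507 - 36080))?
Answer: 12685624300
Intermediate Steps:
u(p) = 4*p² (u(p) = (2*p)*(2*p) = 4*p²)
u(-235)/(1/(93507 - 36080)) = (4*(-235)²)/(1/(93507 - 36080)) = (4*55225)/(1/57427) = 220900/(1/57427) = 220900*57427 = 12685624300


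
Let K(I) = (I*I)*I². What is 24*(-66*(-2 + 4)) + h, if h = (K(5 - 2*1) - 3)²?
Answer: 2916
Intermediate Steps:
K(I) = I⁴ (K(I) = I²*I² = I⁴)
h = 6084 (h = ((5 - 2*1)⁴ - 3)² = ((5 - 2)⁴ - 3)² = (3⁴ - 3)² = (81 - 3)² = 78² = 6084)
24*(-66*(-2 + 4)) + h = 24*(-66*(-2 + 4)) + 6084 = 24*(-66*2) + 6084 = 24*(-11*12) + 6084 = 24*(-132) + 6084 = -3168 + 6084 = 2916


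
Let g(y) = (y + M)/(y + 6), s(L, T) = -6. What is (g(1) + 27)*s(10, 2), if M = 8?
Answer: -1188/7 ≈ -169.71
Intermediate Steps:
g(y) = (8 + y)/(6 + y) (g(y) = (y + 8)/(y + 6) = (8 + y)/(6 + y))
(g(1) + 27)*s(10, 2) = ((8 + 1)/(6 + 1) + 27)*(-6) = (9/7 + 27)*(-6) = (198/7)*(-6) = -1188/7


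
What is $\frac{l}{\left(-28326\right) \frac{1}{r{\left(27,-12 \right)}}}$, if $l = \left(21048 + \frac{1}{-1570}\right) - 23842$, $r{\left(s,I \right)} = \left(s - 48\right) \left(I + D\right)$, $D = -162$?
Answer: $\frac{2671427829}{7411970} \approx 360.42$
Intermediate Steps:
$r{\left(s,I \right)} = \left(-162 + I\right) \left(-48 + s\right)$ ($r{\left(s,I \right)} = \left(s - 48\right) \left(I - 162\right) = \left(-48 + s\right) \left(-162 + I\right) = \left(-162 + I\right) \left(-48 + s\right)$)
$l = - \frac{4386581}{1570}$ ($l = \left(21048 - \frac{1}{1570}\right) - 23842 = \frac{33045359}{1570} - 23842 = - \frac{4386581}{1570} \approx -2794.0$)
$\frac{l}{\left(-28326\right) \frac{1}{r{\left(27,-12 \right)}}} = - \frac{4386581}{1570 \left(- \frac{28326}{7776 - 4374 - -576 - 324}\right)} = - \frac{4386581}{1570 \left(- \frac{28326}{7776 - 4374 + 576 - 324}\right)} = - \frac{4386581}{1570 \left(- \frac{28326}{3654}\right)} = - \frac{4386581}{1570 \left(\left(-28326\right) \frac{1}{3654}\right)} = - \frac{4386581}{1570 \left(- \frac{4721}{609}\right)} = \left(- \frac{4386581}{1570}\right) \left(- \frac{609}{4721}\right) = \frac{2671427829}{7411970}$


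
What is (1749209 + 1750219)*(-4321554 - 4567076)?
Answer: -31105120703640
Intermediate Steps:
(1749209 + 1750219)*(-4321554 - 4567076) = 3499428*(-8888630) = -31105120703640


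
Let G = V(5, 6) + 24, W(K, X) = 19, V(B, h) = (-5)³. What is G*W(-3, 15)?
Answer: -1919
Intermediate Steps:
V(B, h) = -125
G = -101 (G = -125 + 24 = -101)
G*W(-3, 15) = -101*19 = -1919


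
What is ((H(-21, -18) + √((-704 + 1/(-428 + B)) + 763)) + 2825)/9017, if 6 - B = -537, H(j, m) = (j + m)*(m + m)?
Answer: 4229/9017 + 3*√86710/1036955 ≈ 0.46985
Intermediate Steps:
H(j, m) = 2*m*(j + m) (H(j, m) = (j + m)*(2*m) = 2*m*(j + m))
B = 543 (B = 6 - 1*(-537) = 6 + 537 = 543)
((H(-21, -18) + √((-704 + 1/(-428 + B)) + 763)) + 2825)/9017 = ((2*(-18)*(-21 - 18) + √((-704 + 1/(-428 + 543)) + 763)) + 2825)/9017 = ((2*(-18)*(-39) + √((-704 + 1/115) + 763)) + 2825)*(1/9017) = ((1404 + √((-704 + 1/115) + 763)) + 2825)*(1/9017) = ((1404 + √(-80959/115 + 763)) + 2825)*(1/9017) = ((1404 + √(6786/115)) + 2825)*(1/9017) = ((1404 + 3*√86710/115) + 2825)*(1/9017) = (4229 + 3*√86710/115)*(1/9017) = 4229/9017 + 3*√86710/1036955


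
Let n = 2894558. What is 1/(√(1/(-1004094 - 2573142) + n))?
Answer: 2*√9260137816806419283/10354517081687 ≈ 0.00058777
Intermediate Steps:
1/(√(1/(-1004094 - 2573142) + n)) = 1/(√(1/(-1004094 - 2573142) + 2894558)) = 1/(√(1/(-3577236) + 2894558)) = 1/(√(-1/3577236 + 2894558)) = 1/(√(10354517081687/3577236)) = 1/(√9260137816806419283/1788618) = 2*√9260137816806419283/10354517081687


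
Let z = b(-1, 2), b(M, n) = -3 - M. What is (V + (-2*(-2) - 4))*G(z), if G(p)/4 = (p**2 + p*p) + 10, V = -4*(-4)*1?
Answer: 1152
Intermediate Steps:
V = 16 (V = 16*1 = 16)
z = -2 (z = -3 - 1*(-1) = -3 + 1 = -2)
G(p) = 40 + 8*p**2 (G(p) = 4*((p**2 + p*p) + 10) = 4*((p**2 + p**2) + 10) = 4*(2*p**2 + 10) = 4*(10 + 2*p**2) = 40 + 8*p**2)
(V + (-2*(-2) - 4))*G(z) = (16 + (-2*(-2) - 4))*(40 + 8*(-2)**2) = (16 + (4 - 4))*(40 + 8*4) = (16 + 0)*(40 + 32) = 16*72 = 1152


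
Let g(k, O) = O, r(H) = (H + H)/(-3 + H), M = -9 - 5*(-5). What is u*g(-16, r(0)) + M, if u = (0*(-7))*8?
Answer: 16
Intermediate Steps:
u = 0 (u = 0*8 = 0)
M = 16 (M = -9 + 25 = 16)
r(H) = 2*H/(-3 + H) (r(H) = (2*H)/(-3 + H) = 2*H/(-3 + H))
u*g(-16, r(0)) + M = 0*(2*0/(-3 + 0)) + 16 = 0*(2*0/(-3)) + 16 = 0*(2*0*(-⅓)) + 16 = 0*0 + 16 = 0 + 16 = 16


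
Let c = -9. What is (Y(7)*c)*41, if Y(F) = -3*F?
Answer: 7749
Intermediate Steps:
(Y(7)*c)*41 = (-3*7*(-9))*41 = -21*(-9)*41 = 189*41 = 7749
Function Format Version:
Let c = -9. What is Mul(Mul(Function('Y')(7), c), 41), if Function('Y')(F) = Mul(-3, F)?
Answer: 7749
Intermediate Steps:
Mul(Mul(Function('Y')(7), c), 41) = Mul(Mul(Mul(-3, 7), -9), 41) = Mul(Mul(-21, -9), 41) = Mul(189, 41) = 7749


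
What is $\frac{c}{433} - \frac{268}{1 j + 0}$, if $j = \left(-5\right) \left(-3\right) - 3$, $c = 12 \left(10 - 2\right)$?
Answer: $- \frac{28723}{1299} \approx -22.112$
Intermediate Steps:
$c = 96$ ($c = 12 \cdot 8 = 96$)
$j = 12$ ($j = 15 - 3 = 12$)
$\frac{c}{433} - \frac{268}{1 j + 0} = \frac{96}{433} - \frac{268}{1 \cdot 12 + 0} = 96 \cdot \frac{1}{433} - \frac{268}{12 + 0} = \frac{96}{433} - \frac{268}{12} = \frac{96}{433} - \frac{67}{3} = - \frac{28723}{1299}$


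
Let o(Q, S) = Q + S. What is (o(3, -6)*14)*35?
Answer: -1470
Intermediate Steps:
(o(3, -6)*14)*35 = ((3 - 6)*14)*35 = -3*14*35 = -42*35 = -1470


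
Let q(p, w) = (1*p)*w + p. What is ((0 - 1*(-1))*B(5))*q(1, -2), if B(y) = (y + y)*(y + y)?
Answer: -100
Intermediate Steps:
B(y) = 4*y² (B(y) = (2*y)*(2*y) = 4*y²)
q(p, w) = p + p*w (q(p, w) = p*w + p = p + p*w)
((0 - 1*(-1))*B(5))*q(1, -2) = ((0 - 1*(-1))*(4*5²))*(1*(1 - 2)) = ((0 + 1)*(4*25))*(1*(-1)) = (1*100)*(-1) = 100*(-1) = -100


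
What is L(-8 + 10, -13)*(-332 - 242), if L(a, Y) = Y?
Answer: 7462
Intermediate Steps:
L(-8 + 10, -13)*(-332 - 242) = -13*(-332 - 242) = -13*(-574) = 7462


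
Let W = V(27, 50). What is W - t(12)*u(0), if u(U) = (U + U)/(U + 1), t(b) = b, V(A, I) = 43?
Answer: 43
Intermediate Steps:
u(U) = 2*U/(1 + U) (u(U) = (2*U)/(1 + U) = 2*U/(1 + U))
W = 43
W - t(12)*u(0) = 43 - 12*2*0/(1 + 0) = 43 - 12*2*0/1 = 43 - 12*2*0*1 = 43 - 12*0 = 43 - 1*0 = 43 + 0 = 43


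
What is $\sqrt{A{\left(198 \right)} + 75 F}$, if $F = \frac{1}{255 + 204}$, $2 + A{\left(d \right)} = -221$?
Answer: $\frac{i \sqrt{579598}}{51} \approx 14.928 i$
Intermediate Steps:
$A{\left(d \right)} = -223$ ($A{\left(d \right)} = -2 - 221 = -223$)
$F = \frac{1}{459} \approx 0.0021787$
$\sqrt{A{\left(198 \right)} + 75 F} = \sqrt{-223 + 75 \cdot \frac{1}{459}} = \sqrt{-223 + \frac{25}{153}} = \sqrt{- \frac{34094}{153}} = \frac{i \sqrt{579598}}{51}$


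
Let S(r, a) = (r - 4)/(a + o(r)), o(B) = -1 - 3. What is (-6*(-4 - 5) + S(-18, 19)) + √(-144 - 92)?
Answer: 788/15 + 2*I*√59 ≈ 52.533 + 15.362*I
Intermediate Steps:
o(B) = -4
S(r, a) = (-4 + r)/(-4 + a) (S(r, a) = (r - 4)/(a - 4) = (-4 + r)/(-4 + a))
(-6*(-4 - 5) + S(-18, 19)) + √(-144 - 92) = (-6*(-4 - 5) + (-4 - 18)/(-4 + 19)) + √(-144 - 92) = (-6*(-9) - 22/15) + √(-236) = (54 + (1/15)*(-22)) + 2*I*√59 = (54 - 22/15) + 2*I*√59 = 788/15 + 2*I*√59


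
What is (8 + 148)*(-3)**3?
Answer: -4212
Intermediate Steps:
(8 + 148)*(-3)**3 = 156*(-27) = -4212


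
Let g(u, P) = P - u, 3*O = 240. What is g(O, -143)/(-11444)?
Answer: 223/11444 ≈ 0.019486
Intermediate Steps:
O = 80 (O = (⅓)*240 = 80)
g(O, -143)/(-11444) = (-143 - 1*80)/(-11444) = (-143 - 80)*(-1/11444) = -223*(-1/11444) = 223/11444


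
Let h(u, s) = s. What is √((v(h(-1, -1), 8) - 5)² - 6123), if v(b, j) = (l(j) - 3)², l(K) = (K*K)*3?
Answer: √1275626533 ≈ 35716.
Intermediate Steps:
l(K) = 3*K² (l(K) = K²*3 = 3*K²)
v(b, j) = (-3 + 3*j²)² (v(b, j) = (3*j² - 3)² = (-3 + 3*j²)²)
√((v(h(-1, -1), 8) - 5)² - 6123) = √((9*(-1 + 8²)² - 5)² - 6123) = √((9*(-1 + 64)² - 5)² - 6123) = √((9*63² - 5)² - 6123) = √((9*3969 - 5)² - 6123) = √((35721 - 5)² - 6123) = √(35716² - 6123) = √(1275632656 - 6123) = √1275626533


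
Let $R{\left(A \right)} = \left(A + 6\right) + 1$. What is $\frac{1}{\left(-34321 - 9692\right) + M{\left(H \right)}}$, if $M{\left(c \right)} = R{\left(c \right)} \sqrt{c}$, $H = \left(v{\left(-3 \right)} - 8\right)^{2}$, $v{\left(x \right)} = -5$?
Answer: $- \frac{1}{41725} \approx -2.3966 \cdot 10^{-5}$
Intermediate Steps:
$R{\left(A \right)} = 7 + A$ ($R{\left(A \right)} = \left(6 + A\right) + 1 = 7 + A$)
$H = 169$ ($H = \left(-5 - 8\right)^{2} = \left(-13\right)^{2} = 169$)
$M{\left(c \right)} = \sqrt{c} \left(7 + c\right)$ ($M{\left(c \right)} = \left(7 + c\right) \sqrt{c} = \sqrt{c} \left(7 + c\right)$)
$\frac{1}{\left(-34321 - 9692\right) + M{\left(H \right)}} = \frac{1}{\left(-34321 - 9692\right) + \sqrt{169} \left(7 + 169\right)} = \frac{1}{\left(-34321 - 9692\right) + 13 \cdot 176} = \frac{1}{-44013 + 2288} = \frac{1}{-41725} = - \frac{1}{41725}$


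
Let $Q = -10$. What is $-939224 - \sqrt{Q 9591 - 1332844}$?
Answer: $-939224 - i \sqrt{1428754} \approx -9.3922 \cdot 10^{5} - 1195.3 i$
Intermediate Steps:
$-939224 - \sqrt{Q 9591 - 1332844} = -939224 - \sqrt{\left(-10\right) 9591 - 1332844} = -939224 - \sqrt{-95910 - 1332844} = -939224 - \sqrt{-1428754} = -939224 - i \sqrt{1428754}$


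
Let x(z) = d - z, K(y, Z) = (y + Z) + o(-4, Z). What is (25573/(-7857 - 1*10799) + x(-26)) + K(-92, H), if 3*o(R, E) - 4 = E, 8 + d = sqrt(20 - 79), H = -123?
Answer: -13322479/55968 + I*sqrt(59) ≈ -238.04 + 7.6811*I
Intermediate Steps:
d = -8 + I*sqrt(59) (d = -8 + sqrt(20 - 79) = -8 + sqrt(-59) = -8 + I*sqrt(59) ≈ -8.0 + 7.6811*I)
o(R, E) = 4/3 + E/3
K(y, Z) = 4/3 + y + 4*Z/3 (K(y, Z) = (y + Z) + (4/3 + Z/3) = (Z + y) + (4/3 + Z/3) = 4/3 + y + 4*Z/3)
x(z) = -8 - z + I*sqrt(59) (x(z) = (-8 + I*sqrt(59)) - z = -8 - z + I*sqrt(59))
(25573/(-7857 - 1*10799) + x(-26)) + K(-92, H) = (25573/(-7857 - 1*10799) + (-8 - 1*(-26) + I*sqrt(59))) + (4/3 - 92 + (4/3)*(-123)) = (25573/(-7857 - 10799) + (-8 + 26 + I*sqrt(59))) + (4/3 - 92 - 164) = (25573/(-18656) + (18 + I*sqrt(59))) - 764/3 = (25573*(-1/18656) + (18 + I*sqrt(59))) - 764/3 = (-25573/18656 + (18 + I*sqrt(59))) - 764/3 = (310235/18656 + I*sqrt(59)) - 764/3 = -13322479/55968 + I*sqrt(59)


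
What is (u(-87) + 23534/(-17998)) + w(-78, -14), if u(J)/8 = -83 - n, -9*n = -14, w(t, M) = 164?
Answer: -41609291/80991 ≈ -513.75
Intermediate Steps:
n = 14/9 (n = -⅑*(-14) = 14/9 ≈ 1.5556)
u(J) = -6088/9 (u(J) = 8*(-83 - 1*14/9) = 8*(-83 - 14/9) = 8*(-761/9) = -6088/9)
(u(-87) + 23534/(-17998)) + w(-78, -14) = (-6088/9 + 23534/(-17998)) + 164 = (-6088/9 + 23534*(-1/17998)) + 164 = (-6088/9 - 11767/8999) + 164 = -54891815/80991 + 164 = -41609291/80991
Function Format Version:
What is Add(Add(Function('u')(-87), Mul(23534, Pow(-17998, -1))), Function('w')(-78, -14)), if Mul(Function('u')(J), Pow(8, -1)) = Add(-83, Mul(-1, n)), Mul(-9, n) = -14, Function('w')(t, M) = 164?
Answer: Rational(-41609291, 80991) ≈ -513.75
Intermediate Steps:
n = Rational(14, 9) (n = Mul(Rational(-1, 9), -14) = Rational(14, 9) ≈ 1.5556)
Function('u')(J) = Rational(-6088, 9) (Function('u')(J) = Mul(8, Add(-83, Mul(-1, Rational(14, 9)))) = Mul(8, Add(-83, Rational(-14, 9))) = Mul(8, Rational(-761, 9)) = Rational(-6088, 9))
Add(Add(Function('u')(-87), Mul(23534, Pow(-17998, -1))), Function('w')(-78, -14)) = Add(Add(Rational(-6088, 9), Mul(23534, Pow(-17998, -1))), 164) = Add(Add(Rational(-6088, 9), Mul(23534, Rational(-1, 17998))), 164) = Add(Add(Rational(-6088, 9), Rational(-11767, 8999)), 164) = Add(Rational(-54891815, 80991), 164) = Rational(-41609291, 80991)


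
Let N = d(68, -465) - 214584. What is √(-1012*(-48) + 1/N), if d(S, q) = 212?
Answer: √558081823585703/107186 ≈ 220.40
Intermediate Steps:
N = -214372 (N = 212 - 214584 = -214372)
√(-1012*(-48) + 1/N) = √(-1012*(-48) + 1/(-214372)) = √(48576 - 1/214372) = √(10413334271/214372) = √558081823585703/107186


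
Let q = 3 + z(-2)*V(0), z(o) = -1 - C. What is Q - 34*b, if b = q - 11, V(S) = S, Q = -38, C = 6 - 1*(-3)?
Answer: 234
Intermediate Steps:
C = 9 (C = 6 + 3 = 9)
z(o) = -10 (z(o) = -1 - 1*9 = -1 - 9 = -10)
q = 3 (q = 3 - 10*0 = 3 + 0 = 3)
b = -8 (b = 3 - 11 = -8)
Q - 34*b = -38 - 34*(-8) = -38 + 272 = 234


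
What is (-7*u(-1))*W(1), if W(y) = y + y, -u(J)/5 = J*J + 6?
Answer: 490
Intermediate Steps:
u(J) = -30 - 5*J² (u(J) = -5*(J*J + 6) = -5*(J² + 6) = -5*(6 + J²) = -30 - 5*J²)
W(y) = 2*y
(-7*u(-1))*W(1) = (-7*(-30 - 5*(-1)²))*(2*1) = -7*(-30 - 5*1)*2 = -7*(-30 - 5)*2 = -7*(-35)*2 = 245*2 = 490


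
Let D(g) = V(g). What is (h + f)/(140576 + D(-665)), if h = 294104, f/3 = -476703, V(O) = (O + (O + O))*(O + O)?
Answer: -1136005/2793926 ≈ -0.40660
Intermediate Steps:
V(O) = 6*O² (V(O) = (O + 2*O)*(2*O) = (3*O)*(2*O) = 6*O²)
D(g) = 6*g²
f = -1430109 (f = 3*(-476703) = -1430109)
(h + f)/(140576 + D(-665)) = (294104 - 1430109)/(140576 + 6*(-665)²) = -1136005/(140576 + 6*442225) = -1136005/(140576 + 2653350) = -1136005/2793926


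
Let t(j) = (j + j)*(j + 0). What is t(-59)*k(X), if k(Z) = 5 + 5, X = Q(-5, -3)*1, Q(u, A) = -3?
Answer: 69620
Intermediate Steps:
t(j) = 2*j² (t(j) = (2*j)*j = 2*j²)
X = -3 (X = -3*1 = -3)
k(Z) = 10
t(-59)*k(X) = (2*(-59)²)*10 = (2*3481)*10 = 6962*10 = 69620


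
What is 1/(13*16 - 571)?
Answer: -1/363 ≈ -0.0027548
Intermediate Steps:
1/(13*16 - 571) = 1/(208 - 571) = 1/(-363) = -1/363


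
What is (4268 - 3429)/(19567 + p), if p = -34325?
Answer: -839/14758 ≈ -0.056850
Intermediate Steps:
(4268 - 3429)/(19567 + p) = (4268 - 3429)/(19567 - 34325) = 839/(-14758) = 839*(-1/14758) = -839/14758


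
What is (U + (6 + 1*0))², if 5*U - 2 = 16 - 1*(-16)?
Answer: 4096/25 ≈ 163.84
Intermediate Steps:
U = 34/5 (U = ⅖ + (16 - 1*(-16))/5 = ⅖ + (16 + 16)/5 = ⅖ + (⅕)*32 = ⅖ + 32/5 = 34/5 ≈ 6.8000)
(U + (6 + 1*0))² = (34/5 + (6 + 1*0))² = (34/5 + (6 + 0))² = (34/5 + 6)² = (64/5)² = 4096/25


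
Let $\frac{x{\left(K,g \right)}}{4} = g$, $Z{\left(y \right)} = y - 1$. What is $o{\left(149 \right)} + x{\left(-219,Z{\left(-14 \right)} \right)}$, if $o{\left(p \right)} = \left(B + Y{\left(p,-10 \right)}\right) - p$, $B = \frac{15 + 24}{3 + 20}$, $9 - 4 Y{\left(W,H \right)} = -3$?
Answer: $- \frac{4699}{23} \approx -204.3$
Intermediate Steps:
$Y{\left(W,H \right)} = 3$ ($Y{\left(W,H \right)} = \frac{9}{4} - - \frac{3}{4} = \frac{9}{4} + \frac{3}{4} = 3$)
$Z{\left(y \right)} = -1 + y$
$B = \frac{39}{23} \approx 1.6957$
$x{\left(K,g \right)} = 4 g$
$o{\left(p \right)} = \frac{108}{23} - p$ ($o{\left(p \right)} = \left(\frac{39}{23} + 3\right) - p = \frac{108}{23} - p$)
$o{\left(149 \right)} + x{\left(-219,Z{\left(-14 \right)} \right)} = \left(\frac{108}{23} - 149\right) + 4 \left(-1 - 14\right) = \left(\frac{108}{23} - 149\right) + 4 \left(-15\right) = - \frac{3319}{23} - 60 = - \frac{4699}{23}$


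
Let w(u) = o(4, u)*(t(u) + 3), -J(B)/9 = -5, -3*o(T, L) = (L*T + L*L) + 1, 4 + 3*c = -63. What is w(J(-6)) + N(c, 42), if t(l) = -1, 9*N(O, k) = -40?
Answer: -13276/9 ≈ -1475.1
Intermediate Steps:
c = -67/3 (c = -4/3 + (1/3)*(-63) = -4/3 - 21 = -67/3 ≈ -22.333)
o(T, L) = -1/3 - L**2/3 - L*T/3 (o(T, L) = -((L*T + L*L) + 1)/3 = -((L*T + L**2) + 1)/3 = -((L**2 + L*T) + 1)/3 = -(1 + L**2 + L*T)/3 = -1/3 - L**2/3 - L*T/3)
J(B) = 45 (J(B) = -9*(-5) = 45)
N(O, k) = -40/9 (N(O, k) = (1/9)*(-40) = -40/9)
w(u) = -2/3 - 8*u/3 - 2*u**2/3 (w(u) = (-1/3 - u**2/3 - 1/3*u*4)*(-1 + 3) = (-1/3 - u**2/3 - 4*u/3)*2 = (-1/3 - 4*u/3 - u**2/3)*2 = -2/3 - 8*u/3 - 2*u**2/3)
w(J(-6)) + N(c, 42) = (-2/3 - 8/3*45 - 2/3*45**2) - 40/9 = (-2/3 - 120 - 2/3*2025) - 40/9 = (-2/3 - 120 - 1350) - 40/9 = -4412/3 - 40/9 = -13276/9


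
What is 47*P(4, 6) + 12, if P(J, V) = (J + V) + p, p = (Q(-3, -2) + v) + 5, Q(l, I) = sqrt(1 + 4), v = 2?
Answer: 811 + 47*sqrt(5) ≈ 916.10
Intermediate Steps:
Q(l, I) = sqrt(5)
p = 7 + sqrt(5) (p = (sqrt(5) + 2) + 5 = (2 + sqrt(5)) + 5 = 7 + sqrt(5) ≈ 9.2361)
P(J, V) = 7 + J + V + sqrt(5) (P(J, V) = (J + V) + (7 + sqrt(5)) = 7 + J + V + sqrt(5))
47*P(4, 6) + 12 = 47*(7 + 4 + 6 + sqrt(5)) + 12 = 47*(17 + sqrt(5)) + 12 = (799 + 47*sqrt(5)) + 12 = 811 + 47*sqrt(5)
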